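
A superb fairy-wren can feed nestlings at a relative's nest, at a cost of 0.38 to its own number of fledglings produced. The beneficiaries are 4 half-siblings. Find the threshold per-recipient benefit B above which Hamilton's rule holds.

r to a half-sibling = 0.25 (half-sibs share one parent — one path of length 2: r = (1/2)^2 = 1/4).
Hamilton's rule with n recipients of equal r: n·r·B > C, so B > C/(n·r) = 0.38/(4·0.25) = 0.38.

0.38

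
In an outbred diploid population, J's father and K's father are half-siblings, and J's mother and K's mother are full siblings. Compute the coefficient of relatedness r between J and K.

Wright's path rule: contributions from independent ancestry routes add.
J and K are related in two ways: half first cousins through their fathers (r = 1/16) and first cousins through their mothers (r = 1/8).
r = 1/16 + 1/8 = 0.1875.

0.1875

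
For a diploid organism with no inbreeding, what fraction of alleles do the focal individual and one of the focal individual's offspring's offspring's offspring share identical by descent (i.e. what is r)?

Each parent–offspring link contributes a factor of 1/2, and independent paths through distinct common ancestors add.
Three parent–offspring links: r = (1/2)^3 = 1/8.

0.125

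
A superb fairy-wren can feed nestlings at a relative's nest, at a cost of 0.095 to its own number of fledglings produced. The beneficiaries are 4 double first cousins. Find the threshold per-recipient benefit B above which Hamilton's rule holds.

r to a double first cousin = 0.25 (double first cousins share both grandparent pairs — four paths of length 4: r = 4·(1/2)^4 = 1/4).
Hamilton's rule with n recipients of equal r: n·r·B > C, so B > C/(n·r) = 0.095/(4·0.25) = 0.095.

0.095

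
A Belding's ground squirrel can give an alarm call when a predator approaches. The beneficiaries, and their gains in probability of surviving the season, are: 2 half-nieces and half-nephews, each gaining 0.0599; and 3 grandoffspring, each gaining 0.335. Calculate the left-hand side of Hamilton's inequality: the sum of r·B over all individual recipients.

r to a half-niece or half-nephew = 1/8 (half-aunt/uncle↔niece/nephew: one path of length 3: r = (1/2)^3 = 1/8).
r to a grandoffspring = 0.25 (two parent–offspring links: r = (1/2)^2 = 1/4).
Summing one r·B term per recipient: 2·0.125·0.0599 + 3·0.25·0.335 = 0.266225.

0.266225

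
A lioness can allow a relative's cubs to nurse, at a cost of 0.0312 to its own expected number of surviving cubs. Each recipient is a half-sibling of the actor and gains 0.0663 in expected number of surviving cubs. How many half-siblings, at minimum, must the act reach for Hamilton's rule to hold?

2

r to a half-sibling = 0.25 (half-sibs share one parent — one path of length 2: r = (1/2)^2 = 1/4).
Hamilton's rule: n·r·B > C  ⇒  n > C/(r·B) = 0.0312/(0.25·0.0663) = 1.882.
The smallest integer exceeding 1.882 is 2.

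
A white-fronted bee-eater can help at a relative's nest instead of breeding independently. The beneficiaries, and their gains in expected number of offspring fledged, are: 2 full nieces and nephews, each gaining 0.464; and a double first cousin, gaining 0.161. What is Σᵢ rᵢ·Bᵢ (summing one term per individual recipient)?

r to a full niece or nephew = 1/4 (full aunt/uncle↔niece/nephew: two paths of length 3 through the shared grandparent pair: r = 2·(1/2)^3 = 1/4).
r to a double first cousin = 1/4 (double first cousins share both grandparent pairs — four paths of length 4: r = 4·(1/2)^4 = 1/4).
Summing one r·B term per recipient: 2·0.25·0.464 + 1·0.25·0.161 = 0.27225.

0.27225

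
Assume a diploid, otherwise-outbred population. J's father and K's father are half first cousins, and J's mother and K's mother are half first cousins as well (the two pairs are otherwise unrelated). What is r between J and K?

0.03125

Relatedness sums over independent paths through distinct common ancestors.
J and K are related in two ways: half second cousins through their fathers (r = 1/64) and half second cousins through their mothers (r = 1/64).
r = 1/64 + 1/64 = 0.03125.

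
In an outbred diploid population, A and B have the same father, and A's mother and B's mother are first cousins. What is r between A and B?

0.28125

Relatedness sums over independent paths through distinct common ancestors.
A and B are related in two ways: half-sibs through their shared father (r = 1/4) and second cousins through their mothers (r = 1/32).
r = 1/4 + 1/32 = 0.28125.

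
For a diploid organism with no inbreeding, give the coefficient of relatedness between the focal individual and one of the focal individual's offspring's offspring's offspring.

Each parent–offspring link contributes a factor of 1/2, and independent paths through distinct common ancestors add.
Three parent–offspring links: r = (1/2)^3 = 1/8.

0.125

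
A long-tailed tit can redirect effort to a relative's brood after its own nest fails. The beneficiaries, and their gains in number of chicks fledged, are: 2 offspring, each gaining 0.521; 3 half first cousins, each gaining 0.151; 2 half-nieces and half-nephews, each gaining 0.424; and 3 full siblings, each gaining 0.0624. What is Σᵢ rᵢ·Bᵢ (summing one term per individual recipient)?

0.7489125

r to an offspring = 0.5 (one parent–offspring link: r = (1/2)^1 = 1/2).
r to a half first cousin = 1/16 (half first cousins share one grandparent — one path of length 4: r = (1/2)^4 = 1/16).
r to a half-niece or half-nephew = 1/8 (half-aunt/uncle↔niece/nephew: one path of length 3: r = (1/2)^3 = 1/8).
r to a full sibling = 1/2 (full sibs share both parents — two paths of length 2: r = 2·(1/2)^2 = 1/2).
Summing one r·B term per recipient: 2·0.5·0.521 + 3·0.0625·0.151 + 2·0.125·0.424 + 3·0.5·0.0624 = 0.7489125.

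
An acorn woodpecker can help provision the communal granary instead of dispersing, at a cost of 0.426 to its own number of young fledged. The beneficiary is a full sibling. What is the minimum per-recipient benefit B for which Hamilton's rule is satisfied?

r to a full sibling = 1/2 (full sibs share both parents — two paths of length 2: r = 2·(1/2)^2 = 1/2).
Hamilton's rule with n recipients of equal r: n·r·B > C, so B > C/(n·r) = 0.426/(1·0.5) = 0.852.

0.852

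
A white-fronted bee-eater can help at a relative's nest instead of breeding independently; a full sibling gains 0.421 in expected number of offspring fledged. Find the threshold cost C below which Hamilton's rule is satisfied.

r to a full sibling = 0.5 (full sibs share both parents — two paths of length 2: r = 2·(1/2)^2 = 1/2).
Hamilton's rule: n·r·B > C, so the trait is favored while C < n·r·B = 1·0.5·0.421 = 0.2105.

0.2105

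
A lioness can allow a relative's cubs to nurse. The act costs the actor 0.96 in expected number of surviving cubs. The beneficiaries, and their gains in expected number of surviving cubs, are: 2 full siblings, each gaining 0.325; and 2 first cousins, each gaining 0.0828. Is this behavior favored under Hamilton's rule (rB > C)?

No

Hamilton's rule: the trait is favored when the sum of r·B over every recipient exceeds the actor's cost C.
r to a full sibling = 0.5 (full sibs share both parents — two paths of length 2: r = 2·(1/2)^2 = 1/2).
r to a first cousin = 0.125 (first cousins share one grandparent pair — two paths of length 4: r = 2·(1/2)^4 = 1/8).
Summing one r·B term per recipient: 2·0.5·0.325 + 2·0.125·0.0828 = 0.3457.
0.3457 < 0.96: the indirect benefit is less than the cost.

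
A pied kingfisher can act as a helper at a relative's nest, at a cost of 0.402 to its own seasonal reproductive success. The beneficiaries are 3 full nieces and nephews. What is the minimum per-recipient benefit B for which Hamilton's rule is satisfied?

0.536

r to a full niece or nephew = 1/4 (full aunt/uncle↔niece/nephew: two paths of length 3 through the shared grandparent pair: r = 2·(1/2)^3 = 1/4).
Hamilton's rule with n recipients of equal r: n·r·B > C, so B > C/(n·r) = 0.402/(3·0.25) = 0.536.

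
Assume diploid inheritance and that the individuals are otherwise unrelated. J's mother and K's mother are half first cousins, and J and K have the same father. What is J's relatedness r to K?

0.265625

Wright's path rule: contributions from independent ancestry routes add.
J and K are related in two ways: half second cousins through their mothers (r = 1/64) and half-sibs through their shared father (r = 1/4).
r = 1/64 + 1/4 = 17/64 = 0.265625.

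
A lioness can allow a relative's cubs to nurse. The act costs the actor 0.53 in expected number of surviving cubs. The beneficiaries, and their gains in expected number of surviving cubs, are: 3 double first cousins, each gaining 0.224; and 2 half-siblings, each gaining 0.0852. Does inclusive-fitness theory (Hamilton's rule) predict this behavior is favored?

No

Hamilton's rule: the trait is favored when the sum of r·B over every recipient exceeds the actor's cost C.
r to a double first cousin = 0.25 (double first cousins share both grandparent pairs — four paths of length 4: r = 4·(1/2)^4 = 1/4).
r to a half-sibling = 0.25 (half-sibs share one parent — one path of length 2: r = (1/2)^2 = 1/4).
Summing one r·B term per recipient: 3·0.25·0.224 + 2·0.25·0.0852 = 0.2106.
0.2106 < 0.53: the indirect benefit is less than the cost.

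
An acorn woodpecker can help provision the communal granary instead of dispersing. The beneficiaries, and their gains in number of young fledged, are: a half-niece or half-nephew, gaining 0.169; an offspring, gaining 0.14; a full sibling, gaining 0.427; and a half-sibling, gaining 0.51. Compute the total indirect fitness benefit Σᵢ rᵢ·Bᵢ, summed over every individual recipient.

r to a half-niece or half-nephew = 1/8 (half-aunt/uncle↔niece/nephew: one path of length 3: r = (1/2)^3 = 1/8).
r to an offspring = 0.5 (one parent–offspring link: r = (1/2)^1 = 1/2).
r to a full sibling = 1/2 (full sibs share both parents — two paths of length 2: r = 2·(1/2)^2 = 1/2).
r to a half-sibling = 1/4 (half-sibs share one parent — one path of length 2: r = (1/2)^2 = 1/4).
Summing one r·B term per recipient: 1·0.125·0.169 + 1·0.5·0.14 + 1·0.5·0.427 + 1·0.25·0.51 = 0.432125.

0.432125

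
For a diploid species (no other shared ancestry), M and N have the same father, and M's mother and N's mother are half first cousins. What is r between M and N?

0.265625

Relatedness sums over independent paths through distinct common ancestors.
M and N are related in two ways: half-sibs through their shared father (r = 1/4) and half second cousins through their mothers (r = 1/64).
r = 1/4 + 1/64 = 0.265625.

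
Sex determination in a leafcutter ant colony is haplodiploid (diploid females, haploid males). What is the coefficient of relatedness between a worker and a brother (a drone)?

Her haploid brother carries none of their father's genes and a random half of their mother's genome; that half matches the maternal half of her own genome with probability 1/2: r = 1/2 · 1/2 = 1/4.

0.25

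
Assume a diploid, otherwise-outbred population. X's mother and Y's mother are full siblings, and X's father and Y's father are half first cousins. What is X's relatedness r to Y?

0.140625

With two independent routes of shared ancestry, r is the sum of the two contributions.
X and Y are related in two ways: first cousins through their mothers (r = 1/8) and half second cousins through their fathers (r = 1/64).
r = 1/8 + 1/64 = 0.140625.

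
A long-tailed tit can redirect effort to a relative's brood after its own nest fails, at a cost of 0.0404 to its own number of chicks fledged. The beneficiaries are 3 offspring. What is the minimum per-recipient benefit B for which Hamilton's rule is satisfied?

0.0269

r to an offspring = 0.5 (one parent–offspring link: r = (1/2)^1 = 1/2).
Hamilton's rule with n recipients of equal r: n·r·B > C, so B > C/(n·r) = 0.0404/(3·0.5) = 0.0269.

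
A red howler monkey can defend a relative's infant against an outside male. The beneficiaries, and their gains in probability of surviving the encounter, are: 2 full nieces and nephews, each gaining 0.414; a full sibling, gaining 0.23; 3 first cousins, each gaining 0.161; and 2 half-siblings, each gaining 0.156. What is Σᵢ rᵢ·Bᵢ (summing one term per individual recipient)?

r to a full niece or nephew = 1/4 (full aunt/uncle↔niece/nephew: two paths of length 3 through the shared grandparent pair: r = 2·(1/2)^3 = 1/4).
r to a full sibling = 1/2 (full sibs share both parents — two paths of length 2: r = 2·(1/2)^2 = 1/2).
r to a first cousin = 1/8 (first cousins share one grandparent pair — two paths of length 4: r = 2·(1/2)^4 = 1/8).
r to a half-sibling = 0.25 (half-sibs share one parent — one path of length 2: r = (1/2)^2 = 1/4).
Summing one r·B term per recipient: 2·0.25·0.414 + 1·0.5·0.23 + 3·0.125·0.161 + 2·0.25·0.156 = 0.460375.

0.460375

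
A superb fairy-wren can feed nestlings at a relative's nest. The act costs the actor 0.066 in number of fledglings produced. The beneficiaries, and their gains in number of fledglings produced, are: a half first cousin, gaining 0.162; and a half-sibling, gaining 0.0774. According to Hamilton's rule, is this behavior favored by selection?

Hamilton's rule: the trait is favored when the sum of r·B over every recipient exceeds the actor's cost C.
r to a half first cousin = 1/16 (half first cousins share one grandparent — one path of length 4: r = (1/2)^4 = 1/16).
r to a half-sibling = 1/4 (half-sibs share one parent — one path of length 2: r = (1/2)^2 = 1/4).
Summing one r·B term per recipient: 1·0.0625·0.162 + 1·0.25·0.0774 = 0.029475.
0.029475 < 0.066: the indirect benefit is less than the cost.

No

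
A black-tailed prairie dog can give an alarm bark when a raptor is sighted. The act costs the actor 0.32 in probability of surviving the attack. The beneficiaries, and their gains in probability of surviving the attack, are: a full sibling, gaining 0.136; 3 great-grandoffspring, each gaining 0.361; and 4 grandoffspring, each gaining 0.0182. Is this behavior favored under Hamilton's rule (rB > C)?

No

Hamilton's rule: the trait is favored when the sum of r·B over every recipient exceeds the actor's cost C.
r to a full sibling = 0.5 (full sibs share both parents — two paths of length 2: r = 2·(1/2)^2 = 1/2).
r to a great-grandoffspring = 0.125 (three parent–offspring links: r = (1/2)^3 = 1/8).
r to a grandoffspring = 0.25 (two parent–offspring links: r = (1/2)^2 = 1/4).
Summing one r·B term per recipient: 1·0.5·0.136 + 3·0.125·0.361 + 4·0.25·0.0182 = 0.221575.
0.221575 < 0.32: the indirect benefit is less than the cost.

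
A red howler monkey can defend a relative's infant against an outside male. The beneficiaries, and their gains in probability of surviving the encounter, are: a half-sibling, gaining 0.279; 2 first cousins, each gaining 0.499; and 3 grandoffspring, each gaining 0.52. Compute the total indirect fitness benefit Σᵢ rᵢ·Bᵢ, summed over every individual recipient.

r to a half-sibling = 1/4 (half-sibs share one parent — one path of length 2: r = (1/2)^2 = 1/4).
r to a first cousin = 0.125 (first cousins share one grandparent pair — two paths of length 4: r = 2·(1/2)^4 = 1/8).
r to a grandoffspring = 1/4 (two parent–offspring links: r = (1/2)^2 = 1/4).
Summing one r·B term per recipient: 1·0.25·0.279 + 2·0.125·0.499 + 3·0.25·0.52 = 0.5845.

0.5845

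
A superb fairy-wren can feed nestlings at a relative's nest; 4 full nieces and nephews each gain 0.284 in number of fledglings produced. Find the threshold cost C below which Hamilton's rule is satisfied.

r to a full niece or nephew = 1/4 (full aunt/uncle↔niece/nephew: two paths of length 3 through the shared grandparent pair: r = 2·(1/2)^3 = 1/4).
Hamilton's rule: n·r·B > C, so the trait is favored while C < n·r·B = 4·0.25·0.284 = 0.284.

0.284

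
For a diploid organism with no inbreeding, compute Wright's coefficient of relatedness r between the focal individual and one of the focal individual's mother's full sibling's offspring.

Each parent–offspring link contributes a factor of 1/2, and independent paths through distinct common ancestors add.
First cousins share one grandparent pair — two paths of length 4: r = 2·(1/2)^4 = 1/8.

0.125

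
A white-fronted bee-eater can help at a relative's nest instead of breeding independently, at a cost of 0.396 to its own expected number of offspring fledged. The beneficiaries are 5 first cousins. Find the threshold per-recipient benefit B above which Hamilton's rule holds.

r to a first cousin = 1/8 (first cousins share one grandparent pair — two paths of length 4: r = 2·(1/2)^4 = 1/8).
Hamilton's rule with n recipients of equal r: n·r·B > C, so B > C/(n·r) = 0.396/(5·0.125) = 0.6336.

0.6336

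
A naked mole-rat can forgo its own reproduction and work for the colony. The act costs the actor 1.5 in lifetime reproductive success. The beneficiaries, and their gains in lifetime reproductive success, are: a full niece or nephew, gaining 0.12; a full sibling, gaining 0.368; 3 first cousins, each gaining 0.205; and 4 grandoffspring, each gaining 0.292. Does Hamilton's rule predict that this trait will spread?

Hamilton's rule: the trait is favored when the sum of r·B over every recipient exceeds the actor's cost C.
r to a full niece or nephew = 1/4 (full aunt/uncle↔niece/nephew: two paths of length 3 through the shared grandparent pair: r = 2·(1/2)^3 = 1/4).
r to a full sibling = 1/2 (full sibs share both parents — two paths of length 2: r = 2·(1/2)^2 = 1/2).
r to a first cousin = 0.125 (first cousins share one grandparent pair — two paths of length 4: r = 2·(1/2)^4 = 1/8).
r to a grandoffspring = 1/4 (two parent–offspring links: r = (1/2)^2 = 1/4).
Summing one r·B term per recipient: 1·0.25·0.12 + 1·0.5·0.368 + 3·0.125·0.205 + 4·0.25·0.292 = 0.582875.
0.582875 < 1.5: the indirect benefit is less than the cost.

No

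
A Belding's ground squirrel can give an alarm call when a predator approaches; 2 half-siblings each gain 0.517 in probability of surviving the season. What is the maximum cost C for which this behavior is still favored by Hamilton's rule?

0.2585

r to a half-sibling = 0.25 (half-sibs share one parent — one path of length 2: r = (1/2)^2 = 1/4).
Hamilton's rule: n·r·B > C, so the trait is favored while C < n·r·B = 2·0.25·0.517 = 0.2585.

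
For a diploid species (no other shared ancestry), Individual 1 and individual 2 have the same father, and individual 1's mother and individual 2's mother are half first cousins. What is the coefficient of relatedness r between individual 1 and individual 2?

With two independent routes of shared ancestry, r is the sum of the two contributions.
Individual 1 and individual 2 are related in two ways: half-sibs through their shared father (r = 1/4) and half second cousins through their mothers (r = 1/64).
r = 1/4 + 1/64 = 17/64 = 0.265625.

0.265625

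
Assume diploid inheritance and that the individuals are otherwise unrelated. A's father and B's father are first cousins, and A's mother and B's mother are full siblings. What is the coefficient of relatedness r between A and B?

Relatedness sums over independent paths through distinct common ancestors.
A and B are related in two ways: second cousins through their fathers (r = 1/32) and first cousins through their mothers (r = 1/8).
r = 1/32 + 1/8 = 0.15625.

0.15625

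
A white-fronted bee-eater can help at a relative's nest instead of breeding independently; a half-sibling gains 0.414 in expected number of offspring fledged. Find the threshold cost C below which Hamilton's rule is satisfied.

0.1035

r to a half-sibling = 1/4 (half-sibs share one parent — one path of length 2: r = (1/2)^2 = 1/4).
Hamilton's rule: n·r·B > C, so the trait is favored while C < n·r·B = 1·0.25·0.414 = 0.1035.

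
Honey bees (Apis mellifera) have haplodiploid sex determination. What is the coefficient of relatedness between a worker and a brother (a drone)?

0.25

Her haploid brother carries none of their father's genes and a random half of their mother's genome; that half matches the maternal half of her own genome with probability 1/2: r = 1/2 · 1/2 = 1/4.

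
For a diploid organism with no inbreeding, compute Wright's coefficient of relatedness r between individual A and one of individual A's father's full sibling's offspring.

Each parent–offspring link contributes a factor of 1/2, and independent paths through distinct common ancestors add.
First cousins share one grandparent pair — two paths of length 4: r = 2·(1/2)^4 = 1/8.

0.125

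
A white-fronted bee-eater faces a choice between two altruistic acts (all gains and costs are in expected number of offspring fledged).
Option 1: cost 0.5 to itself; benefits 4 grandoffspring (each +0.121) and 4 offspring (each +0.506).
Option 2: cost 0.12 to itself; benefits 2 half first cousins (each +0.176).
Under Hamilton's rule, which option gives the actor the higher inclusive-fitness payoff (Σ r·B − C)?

Option 1: r to a grandoffspring = 0.25.
Option 1: r to an offspring = 0.5.
Option 1: Σ r·B − C = (4·0.25·0.121 + 4·0.5·0.506) − 0.5 = 0.633.
Option 2: r to a half first cousin = 0.0625.
Option 2: Σ r·B − C = (2·0.0625·0.176) − 0.12 = -0.098.
Option 1 has the higher net inclusive-fitness payoff.

Option 1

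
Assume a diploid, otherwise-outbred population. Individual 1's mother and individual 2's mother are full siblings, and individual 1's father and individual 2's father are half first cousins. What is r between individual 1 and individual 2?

0.140625

Relatedness sums over independent paths through distinct common ancestors.
Individual 1 and individual 2 are related in two ways: first cousins through their mothers (r = 1/8) and half second cousins through their fathers (r = 1/64).
r = 1/8 + 1/64 = 9/64 = 0.140625.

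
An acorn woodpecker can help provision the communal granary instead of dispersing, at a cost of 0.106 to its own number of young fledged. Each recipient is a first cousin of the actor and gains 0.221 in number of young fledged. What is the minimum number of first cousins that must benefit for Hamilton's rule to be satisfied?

4

r to a first cousin = 1/8 (first cousins share one grandparent pair — two paths of length 4: r = 2·(1/2)^4 = 1/8).
Hamilton's rule: n·r·B > C  ⇒  n > C/(r·B) = 0.106/(0.125·0.221) = 3.837.
The smallest integer exceeding 3.837 is 4.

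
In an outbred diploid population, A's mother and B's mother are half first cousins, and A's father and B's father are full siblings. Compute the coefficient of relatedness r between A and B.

0.140625

Wright's path rule: contributions from independent ancestry routes add.
A and B are related in two ways: half second cousins through their mothers (r = 1/64) and first cousins through their fathers (r = 1/8).
r = 1/64 + 1/8 = 9/64 = 0.140625.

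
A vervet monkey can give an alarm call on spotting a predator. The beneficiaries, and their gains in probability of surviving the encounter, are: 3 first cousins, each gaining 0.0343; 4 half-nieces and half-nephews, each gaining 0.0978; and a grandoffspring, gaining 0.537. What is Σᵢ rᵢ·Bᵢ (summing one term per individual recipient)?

0.1960125

r to a first cousin = 1/8 (first cousins share one grandparent pair — two paths of length 4: r = 2·(1/2)^4 = 1/8).
r to a half-niece or half-nephew = 0.125 (half-aunt/uncle↔niece/nephew: one path of length 3: r = (1/2)^3 = 1/8).
r to a grandoffspring = 1/4 (two parent–offspring links: r = (1/2)^2 = 1/4).
Summing one r·B term per recipient: 3·0.125·0.0343 + 4·0.125·0.0978 + 1·0.25·0.537 = 0.1960125.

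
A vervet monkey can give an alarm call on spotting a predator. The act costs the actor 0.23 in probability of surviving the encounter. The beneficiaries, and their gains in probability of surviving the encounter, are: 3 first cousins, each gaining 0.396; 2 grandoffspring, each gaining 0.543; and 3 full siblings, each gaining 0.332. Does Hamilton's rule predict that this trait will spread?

Hamilton's rule: the trait is favored when the sum of r·B over every recipient exceeds the actor's cost C.
r to a first cousin = 0.125 (first cousins share one grandparent pair — two paths of length 4: r = 2·(1/2)^4 = 1/8).
r to a grandoffspring = 0.25 (two parent–offspring links: r = (1/2)^2 = 1/4).
r to a full sibling = 0.5 (full sibs share both parents — two paths of length 2: r = 2·(1/2)^2 = 1/2).
Summing one r·B term per recipient: 3·0.125·0.396 + 2·0.25·0.543 + 3·0.5·0.332 = 0.918.
0.918 > 0.23: the indirect benefit exceeds the cost.

Yes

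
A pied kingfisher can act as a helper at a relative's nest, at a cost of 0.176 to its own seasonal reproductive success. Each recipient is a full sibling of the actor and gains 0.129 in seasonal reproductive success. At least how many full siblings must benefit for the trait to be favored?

3

r to a full sibling = 1/2 (full sibs share both parents — two paths of length 2: r = 2·(1/2)^2 = 1/2).
Hamilton's rule: n·r·B > C  ⇒  n > C/(r·B) = 0.176/(0.5·0.129) = 2.729.
The smallest integer exceeding 2.729 is 3.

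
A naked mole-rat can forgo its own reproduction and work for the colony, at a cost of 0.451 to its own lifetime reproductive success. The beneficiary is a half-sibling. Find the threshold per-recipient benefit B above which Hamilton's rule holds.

1.804

r to a half-sibling = 0.25 (half-sibs share one parent — one path of length 2: r = (1/2)^2 = 1/4).
Hamilton's rule with n recipients of equal r: n·r·B > C, so B > C/(n·r) = 0.451/(1·0.25) = 1.804.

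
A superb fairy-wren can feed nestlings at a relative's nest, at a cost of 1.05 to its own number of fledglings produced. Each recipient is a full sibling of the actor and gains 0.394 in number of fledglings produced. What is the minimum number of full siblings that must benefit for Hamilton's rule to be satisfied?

6

r to a full sibling = 1/2 (full sibs share both parents — two paths of length 2: r = 2·(1/2)^2 = 1/2).
Hamilton's rule: n·r·B > C  ⇒  n > C/(r·B) = 1.05/(0.5·0.394) = 5.33.
The smallest integer exceeding 5.33 is 6.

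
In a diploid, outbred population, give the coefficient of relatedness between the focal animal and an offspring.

Each parent–offspring link contributes a factor of 1/2, and independent paths through distinct common ancestors add.
One parent–offspring link: r = (1/2)^1 = 1/2.

0.5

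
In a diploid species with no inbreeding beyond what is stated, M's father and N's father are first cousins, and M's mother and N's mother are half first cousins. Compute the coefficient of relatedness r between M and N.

0.046875

Relatedness sums over independent paths through distinct common ancestors.
M and N are related in two ways: second cousins through their fathers (r = 1/32) and half second cousins through their mothers (r = 1/64).
r = 1/32 + 1/64 = 0.046875.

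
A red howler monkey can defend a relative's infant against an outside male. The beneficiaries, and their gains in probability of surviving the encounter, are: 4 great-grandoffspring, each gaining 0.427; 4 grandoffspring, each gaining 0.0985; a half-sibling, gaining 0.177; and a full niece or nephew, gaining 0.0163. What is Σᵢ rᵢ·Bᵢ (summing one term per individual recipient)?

0.360325

r to a great-grandoffspring = 0.125 (three parent–offspring links: r = (1/2)^3 = 1/8).
r to a grandoffspring = 1/4 (two parent–offspring links: r = (1/2)^2 = 1/4).
r to a half-sibling = 0.25 (half-sibs share one parent — one path of length 2: r = (1/2)^2 = 1/4).
r to a full niece or nephew = 1/4 (full aunt/uncle↔niece/nephew: two paths of length 3 through the shared grandparent pair: r = 2·(1/2)^3 = 1/4).
Summing one r·B term per recipient: 4·0.125·0.427 + 4·0.25·0.0985 + 1·0.25·0.177 + 1·0.25·0.0163 = 0.360325.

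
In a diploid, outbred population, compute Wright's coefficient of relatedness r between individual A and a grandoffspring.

0.25

Two parent–offspring links: r = (1/2)^2 = 1/4.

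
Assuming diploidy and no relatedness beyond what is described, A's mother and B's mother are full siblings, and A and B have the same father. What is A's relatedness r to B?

0.375

With two independent routes of shared ancestry, r is the sum of the two contributions.
A and B are related in two ways: first cousins through their mothers (r = 1/8) and half-sibs through their shared father (r = 1/4).
r = 1/8 + 1/4 = 0.375.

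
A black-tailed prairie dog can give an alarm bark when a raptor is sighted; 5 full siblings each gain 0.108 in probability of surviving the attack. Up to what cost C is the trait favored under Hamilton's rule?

0.27

r to a full sibling = 1/2 (full sibs share both parents — two paths of length 2: r = 2·(1/2)^2 = 1/2).
Hamilton's rule: n·r·B > C, so the trait is favored while C < n·r·B = 5·0.5·0.108 = 0.27.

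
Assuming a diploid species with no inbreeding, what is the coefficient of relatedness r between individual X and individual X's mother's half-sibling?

0.125

Each parent–offspring link contributes a factor of 1/2, and independent paths through distinct common ancestors add.
Half-aunt/uncle↔niece/nephew: one path of length 3: r = (1/2)^3 = 1/8.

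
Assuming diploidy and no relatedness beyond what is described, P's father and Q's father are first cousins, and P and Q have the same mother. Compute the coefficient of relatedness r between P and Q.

With two independent routes of shared ancestry, r is the sum of the two contributions.
P and Q are related in two ways: second cousins through their fathers (r = 1/32) and half-sibs through their shared mother (r = 1/4).
r = 1/32 + 1/4 = 9/32 = 0.28125.

0.28125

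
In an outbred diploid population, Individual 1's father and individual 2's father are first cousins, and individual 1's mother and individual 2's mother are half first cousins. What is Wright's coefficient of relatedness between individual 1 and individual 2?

0.046875

With two independent routes of shared ancestry, r is the sum of the two contributions.
Individual 1 and individual 2 are related in two ways: second cousins through their fathers (r = 1/32) and half second cousins through their mothers (r = 1/64).
r = 1/32 + 1/64 = 3/64 = 0.046875.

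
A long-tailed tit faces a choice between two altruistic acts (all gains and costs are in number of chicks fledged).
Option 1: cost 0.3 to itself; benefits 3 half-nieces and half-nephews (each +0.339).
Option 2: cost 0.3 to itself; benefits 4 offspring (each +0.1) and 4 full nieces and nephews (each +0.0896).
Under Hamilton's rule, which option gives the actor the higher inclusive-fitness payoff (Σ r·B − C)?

Option 1: r to a half-niece or half-nephew = 0.125.
Option 1: Σ r·B − C = (3·0.125·0.339) − 0.3 = -0.172875.
Option 2: r to an offspring = 0.5.
Option 2: r to a full niece or nephew = 0.25.
Option 2: Σ r·B − C = (4·0.5·0.1 + 4·0.25·0.0896) − 0.3 = -0.0104.
Option 2 has the higher net inclusive-fitness payoff.

Option 2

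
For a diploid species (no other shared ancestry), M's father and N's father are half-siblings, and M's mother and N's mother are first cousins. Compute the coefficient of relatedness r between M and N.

With two independent routes of shared ancestry, r is the sum of the two contributions.
M and N are related in two ways: half first cousins through their fathers (r = 1/16) and second cousins through their mothers (r = 1/32).
r = 1/16 + 1/32 = 0.09375.

0.09375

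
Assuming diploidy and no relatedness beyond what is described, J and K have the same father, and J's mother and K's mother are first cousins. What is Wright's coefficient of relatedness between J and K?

With two independent routes of shared ancestry, r is the sum of the two contributions.
J and K are related in two ways: half-sibs through their shared father (r = 1/4) and second cousins through their mothers (r = 1/32).
r = 1/4 + 1/32 = 9/32 = 0.28125.

0.28125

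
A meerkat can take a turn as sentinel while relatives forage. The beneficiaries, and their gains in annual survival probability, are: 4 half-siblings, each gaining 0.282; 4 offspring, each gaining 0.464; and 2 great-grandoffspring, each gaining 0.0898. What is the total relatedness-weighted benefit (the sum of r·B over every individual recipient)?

r to a half-sibling = 0.25 (half-sibs share one parent — one path of length 2: r = (1/2)^2 = 1/4).
r to an offspring = 1/2 (one parent–offspring link: r = (1/2)^1 = 1/2).
r to a great-grandoffspring = 1/8 (three parent–offspring links: r = (1/2)^3 = 1/8).
Summing one r·B term per recipient: 4·0.25·0.282 + 4·0.5·0.464 + 2·0.125·0.0898 = 1.23245.

1.23245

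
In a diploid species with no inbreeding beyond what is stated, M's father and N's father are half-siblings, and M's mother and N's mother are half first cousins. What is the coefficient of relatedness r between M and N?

0.078125

With two independent routes of shared ancestry, r is the sum of the two contributions.
M and N are related in two ways: half first cousins through their fathers (r = 1/16) and half second cousins through their mothers (r = 1/64).
r = 1/16 + 1/64 = 0.078125.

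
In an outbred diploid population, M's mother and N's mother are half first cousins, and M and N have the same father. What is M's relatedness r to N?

0.265625

Independent pedigree routes through distinct common ancestors add.
M and N are related in two ways: half second cousins through their mothers (r = 1/64) and half-sibs through their shared father (r = 1/4).
r = 1/64 + 1/4 = 0.265625.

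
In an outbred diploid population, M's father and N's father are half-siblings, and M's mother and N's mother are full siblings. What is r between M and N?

Relatedness sums over independent paths through distinct common ancestors.
M and N are related in two ways: half first cousins through their fathers (r = 1/16) and first cousins through their mothers (r = 1/8).
r = 1/16 + 1/8 = 3/16 = 0.1875.

0.1875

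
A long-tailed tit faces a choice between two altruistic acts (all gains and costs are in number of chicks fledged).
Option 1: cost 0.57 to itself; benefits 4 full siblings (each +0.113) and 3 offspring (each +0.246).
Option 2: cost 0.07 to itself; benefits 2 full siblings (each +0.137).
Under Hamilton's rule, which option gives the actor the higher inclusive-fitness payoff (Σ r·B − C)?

Option 1: r to a full sibling = 0.5.
Option 1: r to an offspring = 0.5.
Option 1: Σ r·B − C = (4·0.5·0.113 + 3·0.5·0.246) − 0.57 = 0.025.
Option 2: r to a full sibling = 0.5.
Option 2: Σ r·B − C = (2·0.5·0.137) − 0.07 = 0.067.
Option 2 has the higher net inclusive-fitness payoff.

Option 2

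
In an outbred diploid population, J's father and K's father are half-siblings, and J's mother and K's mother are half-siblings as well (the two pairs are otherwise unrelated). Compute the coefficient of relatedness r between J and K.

Wright's path rule: contributions from independent ancestry routes add.
J and K are related in two ways: half first cousins through their fathers (r = 1/16) and half first cousins through their mothers (r = 1/16).
r = 1/16 + 1/16 = 1/8 = 0.125.

0.125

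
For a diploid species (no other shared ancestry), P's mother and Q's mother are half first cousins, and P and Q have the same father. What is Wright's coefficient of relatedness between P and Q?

0.265625

With two independent routes of shared ancestry, r is the sum of the two contributions.
P and Q are related in two ways: half second cousins through their mothers (r = 1/64) and half-sibs through their shared father (r = 1/4).
r = 1/64 + 1/4 = 17/64 = 0.265625.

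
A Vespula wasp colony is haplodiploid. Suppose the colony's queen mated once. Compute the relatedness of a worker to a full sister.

Haplodiploid full sisters inherit their father's entire haploid genome identically (contributing 1/2) and on average half of their mother's contribution (1/2 · 1/2 = 1/4); r = 1/2 + 1/4 = 3/4.

0.75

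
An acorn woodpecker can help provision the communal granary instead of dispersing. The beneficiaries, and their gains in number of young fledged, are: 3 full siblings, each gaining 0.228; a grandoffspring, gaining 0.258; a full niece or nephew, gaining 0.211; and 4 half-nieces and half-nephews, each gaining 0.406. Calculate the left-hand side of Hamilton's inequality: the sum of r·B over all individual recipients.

0.66225

r to a full sibling = 0.5 (full sibs share both parents — two paths of length 2: r = 2·(1/2)^2 = 1/2).
r to a grandoffspring = 0.25 (two parent–offspring links: r = (1/2)^2 = 1/4).
r to a full niece or nephew = 1/4 (full aunt/uncle↔niece/nephew: two paths of length 3 through the shared grandparent pair: r = 2·(1/2)^3 = 1/4).
r to a half-niece or half-nephew = 0.125 (half-aunt/uncle↔niece/nephew: one path of length 3: r = (1/2)^3 = 1/8).
Summing one r·B term per recipient: 3·0.5·0.228 + 1·0.25·0.258 + 1·0.25·0.211 + 4·0.125·0.406 = 0.66225.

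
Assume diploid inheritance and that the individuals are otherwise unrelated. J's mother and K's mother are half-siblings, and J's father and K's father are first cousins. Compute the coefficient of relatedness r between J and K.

0.09375

Relatedness sums over independent paths through distinct common ancestors.
J and K are related in two ways: half first cousins through their mothers (r = 1/16) and second cousins through their fathers (r = 1/32).
r = 1/16 + 1/32 = 0.09375.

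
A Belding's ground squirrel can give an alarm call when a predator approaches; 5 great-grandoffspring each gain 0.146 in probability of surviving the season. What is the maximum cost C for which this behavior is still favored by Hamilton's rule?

r to a great-grandoffspring = 0.125 (three parent–offspring links: r = (1/2)^3 = 1/8).
Hamilton's rule: n·r·B > C, so the trait is favored while C < n·r·B = 5·0.125·0.146 = 0.09125.

0.09125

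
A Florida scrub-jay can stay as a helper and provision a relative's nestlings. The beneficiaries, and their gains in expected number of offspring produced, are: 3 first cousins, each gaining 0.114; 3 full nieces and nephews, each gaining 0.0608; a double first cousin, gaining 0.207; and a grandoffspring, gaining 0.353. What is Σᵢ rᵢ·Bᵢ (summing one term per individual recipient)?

r to a first cousin = 0.125 (first cousins share one grandparent pair — two paths of length 4: r = 2·(1/2)^4 = 1/8).
r to a full niece or nephew = 0.25 (full aunt/uncle↔niece/nephew: two paths of length 3 through the shared grandparent pair: r = 2·(1/2)^3 = 1/4).
r to a double first cousin = 0.25 (double first cousins share both grandparent pairs — four paths of length 4: r = 4·(1/2)^4 = 1/4).
r to a grandoffspring = 0.25 (two parent–offspring links: r = (1/2)^2 = 1/4).
Summing one r·B term per recipient: 3·0.125·0.114 + 3·0.25·0.0608 + 1·0.25·0.207 + 1·0.25·0.353 = 0.22835.

0.22835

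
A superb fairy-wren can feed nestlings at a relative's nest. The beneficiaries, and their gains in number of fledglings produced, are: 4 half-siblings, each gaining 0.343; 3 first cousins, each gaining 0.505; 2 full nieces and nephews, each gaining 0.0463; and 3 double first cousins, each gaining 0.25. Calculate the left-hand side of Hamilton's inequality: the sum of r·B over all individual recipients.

0.743025

r to a half-sibling = 0.25 (half-sibs share one parent — one path of length 2: r = (1/2)^2 = 1/4).
r to a first cousin = 1/8 (first cousins share one grandparent pair — two paths of length 4: r = 2·(1/2)^4 = 1/8).
r to a full niece or nephew = 0.25 (full aunt/uncle↔niece/nephew: two paths of length 3 through the shared grandparent pair: r = 2·(1/2)^3 = 1/4).
r to a double first cousin = 0.25 (double first cousins share both grandparent pairs — four paths of length 4: r = 4·(1/2)^4 = 1/4).
Summing one r·B term per recipient: 4·0.25·0.343 + 3·0.125·0.505 + 2·0.25·0.0463 + 3·0.25·0.25 = 0.743025.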